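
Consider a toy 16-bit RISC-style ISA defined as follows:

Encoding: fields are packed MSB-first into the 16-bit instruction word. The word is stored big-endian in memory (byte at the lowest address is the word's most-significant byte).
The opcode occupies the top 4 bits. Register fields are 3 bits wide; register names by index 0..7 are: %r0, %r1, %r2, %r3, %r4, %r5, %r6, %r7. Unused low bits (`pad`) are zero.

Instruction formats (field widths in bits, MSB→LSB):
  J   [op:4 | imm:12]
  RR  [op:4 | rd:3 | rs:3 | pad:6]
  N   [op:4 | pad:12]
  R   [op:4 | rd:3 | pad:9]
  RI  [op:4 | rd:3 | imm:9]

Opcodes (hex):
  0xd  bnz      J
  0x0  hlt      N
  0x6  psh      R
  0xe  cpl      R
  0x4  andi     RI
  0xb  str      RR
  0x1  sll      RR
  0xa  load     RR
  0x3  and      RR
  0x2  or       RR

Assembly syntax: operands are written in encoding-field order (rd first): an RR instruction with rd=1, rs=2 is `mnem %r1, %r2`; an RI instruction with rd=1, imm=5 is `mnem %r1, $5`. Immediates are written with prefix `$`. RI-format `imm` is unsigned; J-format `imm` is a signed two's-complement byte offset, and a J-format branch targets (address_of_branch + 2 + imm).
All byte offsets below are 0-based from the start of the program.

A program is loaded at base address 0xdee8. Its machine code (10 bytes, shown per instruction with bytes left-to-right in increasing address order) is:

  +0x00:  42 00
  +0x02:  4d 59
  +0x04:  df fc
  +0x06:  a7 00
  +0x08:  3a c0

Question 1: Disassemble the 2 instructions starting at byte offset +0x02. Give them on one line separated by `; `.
off 0x02: read 4d 59 as big → 0x4d59
  opcode bits[15:12]=0x4: andi/RI
  rd: (w>>9)&0x7=0x6 → %r6
  imm: (w>>0)&0x1ff=0x159 → $345
off 0x04: read df fc as big → 0xdffc
  opcode bits[15:12]=0xd: bnz/J
  imm: (w>>0)&0xfff=0xffc (s12→-4) → $-4

andi %r6, $345; bnz $-4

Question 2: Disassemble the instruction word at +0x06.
load %r3, %r4

+0x06: a7 00 ⇒ word 0xa700 (big)
  top 4b → 0xa → load [RR]
  rd@[11:9]=0x3 ⇒ %r3
  rs@[8:6]=0x4 ⇒ %r4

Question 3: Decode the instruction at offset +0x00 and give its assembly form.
andi %r1, $0

off 0x00: read 42 00 as big → 0x4200
  opcode bits[15:12]=0x4: andi/RI
  [11:9] rd=1 = %r1
  [8:0] imm=0 = $0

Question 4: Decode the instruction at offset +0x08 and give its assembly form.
@+08  big-endian(3a c0) = 0x3ac0
  op=0x3ac0>>12=0x3 ⇒ and (RR)
  [11:9] rd=5 = %r5
  [8:6] rs=3 = %r3

and %r5, %r3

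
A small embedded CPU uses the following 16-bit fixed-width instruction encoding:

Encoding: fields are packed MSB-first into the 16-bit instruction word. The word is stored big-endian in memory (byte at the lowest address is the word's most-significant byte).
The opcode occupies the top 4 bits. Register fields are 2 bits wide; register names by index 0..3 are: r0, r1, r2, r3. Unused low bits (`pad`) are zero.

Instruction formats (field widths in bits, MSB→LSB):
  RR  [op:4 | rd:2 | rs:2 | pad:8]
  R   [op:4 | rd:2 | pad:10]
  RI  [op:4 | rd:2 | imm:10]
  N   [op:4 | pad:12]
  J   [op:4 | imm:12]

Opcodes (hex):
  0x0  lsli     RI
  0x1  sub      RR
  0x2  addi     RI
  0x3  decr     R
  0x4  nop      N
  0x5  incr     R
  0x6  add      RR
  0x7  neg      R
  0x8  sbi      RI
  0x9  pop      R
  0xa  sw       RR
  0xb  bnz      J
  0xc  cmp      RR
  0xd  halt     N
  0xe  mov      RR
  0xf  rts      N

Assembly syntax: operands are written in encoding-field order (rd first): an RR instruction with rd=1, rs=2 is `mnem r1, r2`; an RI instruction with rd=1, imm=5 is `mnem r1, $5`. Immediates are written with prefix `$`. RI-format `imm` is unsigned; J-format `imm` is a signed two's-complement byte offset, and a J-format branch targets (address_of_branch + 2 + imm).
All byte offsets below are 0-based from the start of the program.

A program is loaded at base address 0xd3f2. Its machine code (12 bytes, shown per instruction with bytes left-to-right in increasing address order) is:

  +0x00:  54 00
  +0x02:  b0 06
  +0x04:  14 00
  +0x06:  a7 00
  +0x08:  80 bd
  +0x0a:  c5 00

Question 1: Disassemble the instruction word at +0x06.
@+06  big-endian(a7 00) = 0xa700
  op=0xa700>>12=0xa ⇒ sw (RR)
  [11:10] rd=1 = r1
  [9:8] rs=3 = r3

sw r1, r3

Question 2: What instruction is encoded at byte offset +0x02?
[02] b0 06 → 0xb006
  top 4b → 0xb → bnz [J]
  imm: (w>>0)&0xfff=0x6 → $6

bnz $6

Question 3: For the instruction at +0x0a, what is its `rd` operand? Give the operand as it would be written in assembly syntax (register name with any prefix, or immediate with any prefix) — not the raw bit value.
r1

off 0x0a: read c5 00 as big → 0xc500
  top 4b → 0xc → cmp [RR]
  rd@[11:10]=0x1 ⇒ r1
  rs@[9:8]=0x1 ⇒ r1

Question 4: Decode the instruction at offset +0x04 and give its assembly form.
[04] 14 00 → 0x1400
  opcode bits[15:12]=0x1: sub/RR
  [11:10] rd=1 = r1
  [9:8] rs=0 = r0

sub r1, r0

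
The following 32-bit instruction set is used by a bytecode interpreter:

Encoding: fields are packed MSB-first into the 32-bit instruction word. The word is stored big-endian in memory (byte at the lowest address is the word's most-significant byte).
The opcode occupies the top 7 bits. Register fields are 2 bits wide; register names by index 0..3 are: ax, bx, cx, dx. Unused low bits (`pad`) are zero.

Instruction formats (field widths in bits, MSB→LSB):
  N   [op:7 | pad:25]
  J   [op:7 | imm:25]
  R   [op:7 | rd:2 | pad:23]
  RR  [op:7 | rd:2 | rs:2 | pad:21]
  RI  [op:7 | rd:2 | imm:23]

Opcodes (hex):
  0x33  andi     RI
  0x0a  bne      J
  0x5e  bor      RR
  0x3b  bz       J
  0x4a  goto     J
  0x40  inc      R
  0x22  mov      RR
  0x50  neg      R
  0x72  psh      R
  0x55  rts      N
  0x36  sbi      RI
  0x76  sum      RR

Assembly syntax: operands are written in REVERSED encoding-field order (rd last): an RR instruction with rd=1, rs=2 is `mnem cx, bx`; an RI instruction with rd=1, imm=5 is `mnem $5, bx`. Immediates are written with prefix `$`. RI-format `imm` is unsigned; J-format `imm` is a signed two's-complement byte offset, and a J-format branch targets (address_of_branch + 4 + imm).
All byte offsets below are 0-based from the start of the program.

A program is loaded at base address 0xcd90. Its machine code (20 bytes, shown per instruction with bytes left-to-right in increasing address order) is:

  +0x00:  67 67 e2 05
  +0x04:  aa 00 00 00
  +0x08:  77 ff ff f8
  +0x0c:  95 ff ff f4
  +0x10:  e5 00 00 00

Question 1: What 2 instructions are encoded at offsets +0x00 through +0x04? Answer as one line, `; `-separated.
andi $6808069, cx; rts

@+00  big-endian(67 67 e2 05) = 0x6767e205
  op=0x6767e205>>25=0x33 ⇒ andi (RI)
  [24:23] rd=2 = cx
  [22:0] imm=6808069 = $6808069
@+04  big-endian(aa 00 00 00) = 0xaa000000
  op=0xaa000000>>25=0x55 ⇒ rts (N)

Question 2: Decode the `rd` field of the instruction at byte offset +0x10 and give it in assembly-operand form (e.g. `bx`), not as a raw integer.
cx

[10] e5 00 00 00 → 0xe5000000
  top 7b → 0x72 → psh [R]
  rd@[24:23]=0x2 ⇒ cx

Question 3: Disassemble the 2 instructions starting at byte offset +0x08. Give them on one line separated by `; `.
bz $-8; goto $-12

[08] 77 ff ff f8 → 0x77fffff8
  top 7b → 0x3b → bz [J]
  [24:0] imm=33554424 (s25→-8) = $-8
[0c] 95 ff ff f4 → 0x95fffff4
  top 7b → 0x4a → goto [J]
  [24:0] imm=33554420 (s25→-12) = $-12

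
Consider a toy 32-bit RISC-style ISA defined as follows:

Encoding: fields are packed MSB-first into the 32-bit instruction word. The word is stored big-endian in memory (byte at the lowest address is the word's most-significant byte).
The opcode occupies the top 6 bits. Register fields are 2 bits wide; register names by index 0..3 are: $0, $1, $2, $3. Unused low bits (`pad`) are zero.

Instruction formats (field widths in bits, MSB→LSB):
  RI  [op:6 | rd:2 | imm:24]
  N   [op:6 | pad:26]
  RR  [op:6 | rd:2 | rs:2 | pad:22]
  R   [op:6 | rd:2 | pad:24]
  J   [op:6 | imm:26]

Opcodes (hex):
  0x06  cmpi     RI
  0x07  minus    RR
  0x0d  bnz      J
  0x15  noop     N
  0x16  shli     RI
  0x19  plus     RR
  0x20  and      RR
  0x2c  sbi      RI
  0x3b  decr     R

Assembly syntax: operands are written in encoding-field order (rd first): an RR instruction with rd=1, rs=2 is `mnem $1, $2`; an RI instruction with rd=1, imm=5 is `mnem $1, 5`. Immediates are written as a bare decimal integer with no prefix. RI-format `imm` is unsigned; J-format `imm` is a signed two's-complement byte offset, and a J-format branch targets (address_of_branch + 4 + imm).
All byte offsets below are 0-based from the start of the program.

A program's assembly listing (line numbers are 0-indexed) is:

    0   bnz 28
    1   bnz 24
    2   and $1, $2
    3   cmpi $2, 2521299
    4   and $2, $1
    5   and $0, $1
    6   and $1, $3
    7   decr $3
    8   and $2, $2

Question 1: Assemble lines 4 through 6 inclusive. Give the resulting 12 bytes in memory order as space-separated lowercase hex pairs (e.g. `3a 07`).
82 40 00 00 80 40 00 00 81 c0 00 00

4. and fields op=0x20:6|rd=2:2|rs=1:2|pad=0:22 → word 82400000h → 82 40 00 00
5. and fields op=0x20:6|rd=0:2|rs=1:2|pad=0:22 → word 80400000h → 80 40 00 00
6. and fields op=0x20:6|rd=1:2|rs=3:2|pad=0:22 → word 81c00000h → 81 c0 00 00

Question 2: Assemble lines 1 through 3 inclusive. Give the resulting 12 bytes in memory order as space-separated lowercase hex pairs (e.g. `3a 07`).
1. bnz fields op=0xd:6|imm=24:26 → word 34000018h → 34 00 00 18
2. and fields op=0x20:6|rd=1:2|rs=2:2|pad=0:22 → word 81800000h → 81 80 00 00
3. cmpi fields op=0x6:6|rd=2:2|imm=2521299:24 → word 1a2678d3h → 1a 26 78 d3

34 00 00 18 81 80 00 00 1a 26 78 d3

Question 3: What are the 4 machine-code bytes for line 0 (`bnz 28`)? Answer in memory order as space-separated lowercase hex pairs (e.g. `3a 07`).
L0: bnz op=0xd:6|imm=28:26 ⇒ 0x3400001c ⇒ big 34 00 00 1c

34 00 00 1c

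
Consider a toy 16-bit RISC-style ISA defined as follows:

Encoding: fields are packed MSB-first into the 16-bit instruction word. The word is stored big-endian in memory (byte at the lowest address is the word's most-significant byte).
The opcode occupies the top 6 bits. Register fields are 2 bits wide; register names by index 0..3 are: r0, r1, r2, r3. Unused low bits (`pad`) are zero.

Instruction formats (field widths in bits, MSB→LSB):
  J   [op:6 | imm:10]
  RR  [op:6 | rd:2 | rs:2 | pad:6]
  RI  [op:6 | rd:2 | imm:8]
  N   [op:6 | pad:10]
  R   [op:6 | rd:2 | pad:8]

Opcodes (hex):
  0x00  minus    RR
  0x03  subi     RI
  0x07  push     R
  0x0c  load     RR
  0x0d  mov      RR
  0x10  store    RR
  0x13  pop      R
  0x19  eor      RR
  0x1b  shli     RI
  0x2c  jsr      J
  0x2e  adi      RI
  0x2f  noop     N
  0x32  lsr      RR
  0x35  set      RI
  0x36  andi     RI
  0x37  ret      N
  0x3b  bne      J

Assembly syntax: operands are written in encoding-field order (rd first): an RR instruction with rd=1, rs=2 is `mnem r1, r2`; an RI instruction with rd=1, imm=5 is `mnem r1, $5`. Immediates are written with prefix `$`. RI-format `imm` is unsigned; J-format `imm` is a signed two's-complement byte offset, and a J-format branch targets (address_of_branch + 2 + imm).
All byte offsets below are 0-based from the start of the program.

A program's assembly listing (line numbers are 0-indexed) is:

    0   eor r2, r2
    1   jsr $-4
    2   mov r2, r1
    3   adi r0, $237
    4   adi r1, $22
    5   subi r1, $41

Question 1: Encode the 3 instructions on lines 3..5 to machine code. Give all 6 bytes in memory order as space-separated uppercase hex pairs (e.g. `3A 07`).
B8 ED B9 16 0D 29

line 3 (adi): pack op=0x2e:6|rd=0:2|imm=237:8 = 0xb8ed; big→ b8 ed
line 4 (adi): pack op=0x2e:6|rd=1:2|imm=22:8 = 0xb916; big→ b9 16
line 5 (subi): pack op=0x3:6|rd=1:2|imm=41:8 = 0x0d29; big→ 0d 29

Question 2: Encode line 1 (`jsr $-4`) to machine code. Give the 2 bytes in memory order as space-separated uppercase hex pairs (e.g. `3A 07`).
B3 FC

1. jsr fields op=0x2c:6|imm=-4:10 → word b3fch → b3 fc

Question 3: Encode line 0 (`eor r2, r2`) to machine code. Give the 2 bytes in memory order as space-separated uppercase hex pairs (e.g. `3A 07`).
66 80

L0: eor op=0x19:6|rd=2:2|rs=2:2|pad=0:6 ⇒ 0x6680 ⇒ big 66 80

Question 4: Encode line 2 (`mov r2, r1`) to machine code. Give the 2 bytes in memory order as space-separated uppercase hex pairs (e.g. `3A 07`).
36 40

L2: mov op=0xd:6|rd=2:2|rs=1:2|pad=0:6 ⇒ 0x3640 ⇒ big 36 40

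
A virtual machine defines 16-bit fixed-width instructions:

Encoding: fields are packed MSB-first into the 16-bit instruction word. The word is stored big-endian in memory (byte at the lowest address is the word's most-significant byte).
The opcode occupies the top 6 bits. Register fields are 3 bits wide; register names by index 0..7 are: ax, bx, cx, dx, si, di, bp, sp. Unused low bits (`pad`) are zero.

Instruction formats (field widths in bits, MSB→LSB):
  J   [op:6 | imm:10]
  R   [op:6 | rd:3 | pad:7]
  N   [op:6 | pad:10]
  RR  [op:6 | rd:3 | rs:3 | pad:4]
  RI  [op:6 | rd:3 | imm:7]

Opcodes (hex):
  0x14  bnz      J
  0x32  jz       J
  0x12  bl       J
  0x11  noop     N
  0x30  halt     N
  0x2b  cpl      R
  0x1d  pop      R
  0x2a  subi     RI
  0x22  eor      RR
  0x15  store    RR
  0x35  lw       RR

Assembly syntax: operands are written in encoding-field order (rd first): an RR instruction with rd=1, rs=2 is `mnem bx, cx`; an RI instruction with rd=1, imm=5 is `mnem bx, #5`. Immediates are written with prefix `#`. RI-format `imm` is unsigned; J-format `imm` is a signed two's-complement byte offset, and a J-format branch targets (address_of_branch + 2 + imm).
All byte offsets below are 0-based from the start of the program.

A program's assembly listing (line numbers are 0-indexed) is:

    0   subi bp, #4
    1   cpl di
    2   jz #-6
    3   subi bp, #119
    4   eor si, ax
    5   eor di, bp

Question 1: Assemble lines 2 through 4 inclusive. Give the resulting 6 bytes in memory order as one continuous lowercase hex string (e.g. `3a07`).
cbfaab778a00

line 2 (jz): pack op=0x32:6|imm=-6:10 = 0xcbfa; big→ cb fa
line 3 (subi): pack op=0x2a:6|rd=6:3|imm=119:7 = 0xab77; big→ ab 77
line 4 (eor): pack op=0x22:6|rd=4:3|rs=0:3|pad=0:4 = 0x8a00; big→ 8a 00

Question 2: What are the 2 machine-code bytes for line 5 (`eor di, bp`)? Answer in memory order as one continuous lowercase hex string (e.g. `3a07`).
5. eor fields op=0x22:6|rd=5:3|rs=6:3|pad=0:4 → word 8ae0h → 8a e0

8ae0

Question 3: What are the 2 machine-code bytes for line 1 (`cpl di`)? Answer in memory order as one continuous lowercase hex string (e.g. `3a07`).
ae80

1. cpl fields op=0x2b:6|rd=5:3|pad=0:7 → word ae80h → ae 80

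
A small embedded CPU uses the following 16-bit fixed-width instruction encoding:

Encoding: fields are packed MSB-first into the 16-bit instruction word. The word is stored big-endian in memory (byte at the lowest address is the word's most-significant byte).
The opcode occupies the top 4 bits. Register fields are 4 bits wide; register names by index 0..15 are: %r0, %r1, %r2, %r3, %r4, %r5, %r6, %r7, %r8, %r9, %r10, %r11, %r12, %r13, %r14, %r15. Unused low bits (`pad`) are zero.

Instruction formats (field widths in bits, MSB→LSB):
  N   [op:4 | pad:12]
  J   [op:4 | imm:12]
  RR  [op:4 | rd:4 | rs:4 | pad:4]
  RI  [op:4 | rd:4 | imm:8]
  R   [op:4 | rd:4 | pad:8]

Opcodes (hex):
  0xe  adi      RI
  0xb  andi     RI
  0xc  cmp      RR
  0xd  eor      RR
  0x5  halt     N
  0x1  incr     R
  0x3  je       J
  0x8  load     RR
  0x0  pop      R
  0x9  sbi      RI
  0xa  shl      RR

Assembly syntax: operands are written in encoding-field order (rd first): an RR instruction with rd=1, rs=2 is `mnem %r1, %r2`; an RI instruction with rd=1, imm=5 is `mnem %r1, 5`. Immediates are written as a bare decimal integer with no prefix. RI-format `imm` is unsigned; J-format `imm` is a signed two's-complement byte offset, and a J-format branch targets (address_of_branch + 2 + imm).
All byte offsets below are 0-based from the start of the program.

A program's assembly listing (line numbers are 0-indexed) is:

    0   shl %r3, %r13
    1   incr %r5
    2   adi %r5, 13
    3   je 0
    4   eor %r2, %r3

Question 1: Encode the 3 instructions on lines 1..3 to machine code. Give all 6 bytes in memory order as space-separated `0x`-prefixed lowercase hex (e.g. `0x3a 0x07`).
line 1 (incr): pack op=0x1:4|rd=5:4|pad=0:8 = 0x1500; big→ 15 00
line 2 (adi): pack op=0xe:4|rd=5:4|imm=13:8 = 0xe50d; big→ e5 0d
line 3 (je): pack op=0x3:4|imm=0:12 = 0x3000; big→ 30 00

0x15 0x00 0xe5 0x0d 0x30 0x00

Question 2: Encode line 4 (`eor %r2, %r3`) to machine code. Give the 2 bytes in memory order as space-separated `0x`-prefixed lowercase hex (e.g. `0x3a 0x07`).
0xd2 0x30

4. eor fields op=0xd:4|rd=2:4|rs=3:4|pad=0:4 → word d230h → d2 30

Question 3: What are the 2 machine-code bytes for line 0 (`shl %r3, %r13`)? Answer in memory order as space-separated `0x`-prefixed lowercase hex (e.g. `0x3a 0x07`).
0xa3 0xd0

L0: shl op=0xa:4|rd=3:4|rs=13:4|pad=0:4 ⇒ 0xa3d0 ⇒ big a3 d0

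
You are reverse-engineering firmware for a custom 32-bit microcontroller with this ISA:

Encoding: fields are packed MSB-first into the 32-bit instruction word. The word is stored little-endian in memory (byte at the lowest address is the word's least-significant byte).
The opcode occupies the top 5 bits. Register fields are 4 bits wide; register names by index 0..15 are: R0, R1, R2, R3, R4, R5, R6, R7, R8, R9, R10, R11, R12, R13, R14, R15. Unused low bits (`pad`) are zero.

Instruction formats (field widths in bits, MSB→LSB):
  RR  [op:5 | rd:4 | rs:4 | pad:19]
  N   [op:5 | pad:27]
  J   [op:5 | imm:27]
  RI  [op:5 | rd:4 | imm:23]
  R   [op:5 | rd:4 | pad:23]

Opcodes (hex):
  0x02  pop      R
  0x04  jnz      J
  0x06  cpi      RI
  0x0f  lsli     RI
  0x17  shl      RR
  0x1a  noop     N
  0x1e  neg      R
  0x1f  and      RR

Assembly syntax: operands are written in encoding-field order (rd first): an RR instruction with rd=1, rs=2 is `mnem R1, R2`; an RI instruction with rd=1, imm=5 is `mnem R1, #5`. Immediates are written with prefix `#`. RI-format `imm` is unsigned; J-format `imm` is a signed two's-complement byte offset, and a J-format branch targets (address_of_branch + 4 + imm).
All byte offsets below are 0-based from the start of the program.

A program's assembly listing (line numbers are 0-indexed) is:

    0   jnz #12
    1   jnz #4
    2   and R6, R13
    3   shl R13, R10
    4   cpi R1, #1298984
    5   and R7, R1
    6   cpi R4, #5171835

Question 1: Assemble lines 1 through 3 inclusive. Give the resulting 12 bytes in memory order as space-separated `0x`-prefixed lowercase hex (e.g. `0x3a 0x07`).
0x04 0x00 0x00 0x20 0x00 0x00 0x68 0xfb 0x00 0x00 0xd0 0xbe

line 1 (jnz): pack op=0x4:5|imm=4:27 = 0x20000004; little→ 04 00 00 20
line 2 (and): pack op=0x1f:5|rd=6:4|rs=13:4|pad=0:19 = 0xfb680000; little→ 00 00 68 fb
line 3 (shl): pack op=0x17:5|rd=13:4|rs=10:4|pad=0:19 = 0xbed00000; little→ 00 00 d0 be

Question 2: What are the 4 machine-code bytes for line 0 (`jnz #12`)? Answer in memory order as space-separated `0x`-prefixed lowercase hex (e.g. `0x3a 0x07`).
0x0c 0x00 0x00 0x20

0. jnz fields op=0x4:5|imm=12:27 → word 2000000ch → 0c 00 00 20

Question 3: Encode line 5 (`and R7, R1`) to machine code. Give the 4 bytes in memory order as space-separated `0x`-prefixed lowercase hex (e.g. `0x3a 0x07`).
L5: and op=0x1f:5|rd=7:4|rs=1:4|pad=0:19 ⇒ 0xfb880000 ⇒ little 00 00 88 fb

0x00 0x00 0x88 0xfb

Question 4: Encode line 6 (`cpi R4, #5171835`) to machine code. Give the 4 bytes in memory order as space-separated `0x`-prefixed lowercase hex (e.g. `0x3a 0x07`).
L6: cpi op=0x6:5|rd=4:4|imm=5171835:23 ⇒ 0x324eea7b ⇒ little 7b ea 4e 32

0x7b 0xea 0x4e 0x32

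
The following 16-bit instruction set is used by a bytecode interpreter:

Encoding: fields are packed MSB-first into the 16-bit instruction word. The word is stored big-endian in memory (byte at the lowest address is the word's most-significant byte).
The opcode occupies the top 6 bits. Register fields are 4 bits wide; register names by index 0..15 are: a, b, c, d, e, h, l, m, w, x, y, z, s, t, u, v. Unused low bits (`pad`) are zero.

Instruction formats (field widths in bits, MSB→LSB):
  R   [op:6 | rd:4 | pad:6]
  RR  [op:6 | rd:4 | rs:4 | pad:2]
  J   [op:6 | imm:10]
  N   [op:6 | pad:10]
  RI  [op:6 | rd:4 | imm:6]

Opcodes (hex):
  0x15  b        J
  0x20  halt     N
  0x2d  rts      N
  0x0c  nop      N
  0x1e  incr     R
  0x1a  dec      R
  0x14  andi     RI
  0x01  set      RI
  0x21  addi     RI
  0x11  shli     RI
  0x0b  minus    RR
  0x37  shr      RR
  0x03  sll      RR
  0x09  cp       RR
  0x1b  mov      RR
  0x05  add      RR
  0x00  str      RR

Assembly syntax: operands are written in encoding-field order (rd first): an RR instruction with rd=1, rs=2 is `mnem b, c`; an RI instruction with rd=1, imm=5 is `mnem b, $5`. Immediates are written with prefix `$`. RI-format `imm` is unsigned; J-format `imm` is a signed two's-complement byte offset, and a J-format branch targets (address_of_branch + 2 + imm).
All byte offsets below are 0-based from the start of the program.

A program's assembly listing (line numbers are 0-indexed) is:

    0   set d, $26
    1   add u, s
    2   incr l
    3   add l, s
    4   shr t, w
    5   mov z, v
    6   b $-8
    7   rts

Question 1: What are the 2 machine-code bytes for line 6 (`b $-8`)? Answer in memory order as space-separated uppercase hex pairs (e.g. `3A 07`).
57 F8

L6: b op=0x15:6|imm=-8:10 ⇒ 0x57f8 ⇒ big 57 f8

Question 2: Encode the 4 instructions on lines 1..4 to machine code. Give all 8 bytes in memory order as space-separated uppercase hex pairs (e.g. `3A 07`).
1. add fields op=0x5:6|rd=14:4|rs=12:4|pad=0:2 → word 17b0h → 17 b0
2. incr fields op=0x1e:6|rd=6:4|pad=0:6 → word 7980h → 79 80
3. add fields op=0x5:6|rd=6:4|rs=12:4|pad=0:2 → word 15b0h → 15 b0
4. shr fields op=0x37:6|rd=13:4|rs=8:4|pad=0:2 → word df60h → df 60

17 B0 79 80 15 B0 DF 60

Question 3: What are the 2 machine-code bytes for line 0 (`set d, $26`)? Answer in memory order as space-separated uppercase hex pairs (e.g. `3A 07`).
04 DA

line 0 (set): pack op=0x1:6|rd=3:4|imm=26:6 = 0x04da; big→ 04 da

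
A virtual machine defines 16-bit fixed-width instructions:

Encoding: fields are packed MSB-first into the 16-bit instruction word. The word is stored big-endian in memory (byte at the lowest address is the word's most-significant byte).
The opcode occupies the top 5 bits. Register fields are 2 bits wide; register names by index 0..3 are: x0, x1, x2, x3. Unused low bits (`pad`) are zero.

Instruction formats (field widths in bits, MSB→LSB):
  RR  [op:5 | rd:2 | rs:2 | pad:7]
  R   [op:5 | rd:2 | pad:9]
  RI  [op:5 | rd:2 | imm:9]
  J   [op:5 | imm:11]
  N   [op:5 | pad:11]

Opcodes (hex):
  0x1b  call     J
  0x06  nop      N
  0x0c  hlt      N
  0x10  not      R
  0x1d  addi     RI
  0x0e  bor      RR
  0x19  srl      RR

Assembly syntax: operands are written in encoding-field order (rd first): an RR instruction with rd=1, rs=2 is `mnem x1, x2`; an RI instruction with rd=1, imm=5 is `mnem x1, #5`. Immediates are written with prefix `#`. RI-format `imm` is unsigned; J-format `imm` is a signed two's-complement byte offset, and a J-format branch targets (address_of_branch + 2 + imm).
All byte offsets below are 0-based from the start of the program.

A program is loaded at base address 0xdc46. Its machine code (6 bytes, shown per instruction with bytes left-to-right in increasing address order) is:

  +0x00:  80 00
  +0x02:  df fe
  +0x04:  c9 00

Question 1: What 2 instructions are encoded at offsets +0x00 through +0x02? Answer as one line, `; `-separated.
not x0; call #-2

[00] 80 00 → 0x8000
  opcode bits[15:11]=0x10: not/R
  rd: (w>>9)&0x3=0x0 → x0
[02] df fe → 0xdffe
  opcode bits[15:11]=0x1b: call/J
  imm: (w>>0)&0x7ff=0x7fe (s11→-2) → #-2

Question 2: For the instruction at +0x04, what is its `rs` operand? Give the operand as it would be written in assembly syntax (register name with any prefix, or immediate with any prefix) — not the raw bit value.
+0x04: c9 00 ⇒ word 0xc900 (big)
  opcode bits[15:11]=0x19: srl/RR
  rd@[10:9]=0x0 ⇒ x0
  rs@[8:7]=0x2 ⇒ x2

x2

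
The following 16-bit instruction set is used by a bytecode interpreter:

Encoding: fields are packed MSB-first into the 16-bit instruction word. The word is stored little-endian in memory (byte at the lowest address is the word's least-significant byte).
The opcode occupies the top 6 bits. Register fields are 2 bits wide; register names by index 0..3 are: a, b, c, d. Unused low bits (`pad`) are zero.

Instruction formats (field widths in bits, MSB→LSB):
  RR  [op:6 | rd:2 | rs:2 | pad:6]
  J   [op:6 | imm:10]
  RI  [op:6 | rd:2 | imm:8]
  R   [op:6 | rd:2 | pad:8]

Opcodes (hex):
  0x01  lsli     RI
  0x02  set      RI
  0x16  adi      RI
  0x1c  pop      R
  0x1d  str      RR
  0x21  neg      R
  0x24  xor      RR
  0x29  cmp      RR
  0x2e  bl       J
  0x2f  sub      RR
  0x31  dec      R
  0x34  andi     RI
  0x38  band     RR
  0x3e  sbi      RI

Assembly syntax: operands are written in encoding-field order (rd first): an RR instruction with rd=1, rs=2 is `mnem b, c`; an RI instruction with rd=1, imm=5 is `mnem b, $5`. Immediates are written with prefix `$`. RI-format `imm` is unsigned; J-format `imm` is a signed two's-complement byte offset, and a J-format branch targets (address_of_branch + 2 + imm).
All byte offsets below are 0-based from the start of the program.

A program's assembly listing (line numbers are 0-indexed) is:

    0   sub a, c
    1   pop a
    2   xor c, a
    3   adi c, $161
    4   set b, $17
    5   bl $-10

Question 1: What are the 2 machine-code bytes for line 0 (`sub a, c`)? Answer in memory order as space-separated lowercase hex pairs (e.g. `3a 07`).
L0: sub op=0x2f:6|rd=0:2|rs=2:2|pad=0:6 ⇒ 0xbc80 ⇒ little 80 bc

80 bc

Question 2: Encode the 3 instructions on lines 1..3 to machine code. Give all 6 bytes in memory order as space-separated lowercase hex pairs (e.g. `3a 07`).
1. pop fields op=0x1c:6|rd=0:2|pad=0:8 → word 7000h → 00 70
2. xor fields op=0x24:6|rd=2:2|rs=0:2|pad=0:6 → word 9200h → 00 92
3. adi fields op=0x16:6|rd=2:2|imm=161:8 → word 5aa1h → a1 5a

00 70 00 92 a1 5a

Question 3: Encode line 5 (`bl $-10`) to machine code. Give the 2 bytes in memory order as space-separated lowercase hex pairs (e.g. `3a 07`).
f6 bb

line 5 (bl): pack op=0x2e:6|imm=-10:10 = 0xbbf6; little→ f6 bb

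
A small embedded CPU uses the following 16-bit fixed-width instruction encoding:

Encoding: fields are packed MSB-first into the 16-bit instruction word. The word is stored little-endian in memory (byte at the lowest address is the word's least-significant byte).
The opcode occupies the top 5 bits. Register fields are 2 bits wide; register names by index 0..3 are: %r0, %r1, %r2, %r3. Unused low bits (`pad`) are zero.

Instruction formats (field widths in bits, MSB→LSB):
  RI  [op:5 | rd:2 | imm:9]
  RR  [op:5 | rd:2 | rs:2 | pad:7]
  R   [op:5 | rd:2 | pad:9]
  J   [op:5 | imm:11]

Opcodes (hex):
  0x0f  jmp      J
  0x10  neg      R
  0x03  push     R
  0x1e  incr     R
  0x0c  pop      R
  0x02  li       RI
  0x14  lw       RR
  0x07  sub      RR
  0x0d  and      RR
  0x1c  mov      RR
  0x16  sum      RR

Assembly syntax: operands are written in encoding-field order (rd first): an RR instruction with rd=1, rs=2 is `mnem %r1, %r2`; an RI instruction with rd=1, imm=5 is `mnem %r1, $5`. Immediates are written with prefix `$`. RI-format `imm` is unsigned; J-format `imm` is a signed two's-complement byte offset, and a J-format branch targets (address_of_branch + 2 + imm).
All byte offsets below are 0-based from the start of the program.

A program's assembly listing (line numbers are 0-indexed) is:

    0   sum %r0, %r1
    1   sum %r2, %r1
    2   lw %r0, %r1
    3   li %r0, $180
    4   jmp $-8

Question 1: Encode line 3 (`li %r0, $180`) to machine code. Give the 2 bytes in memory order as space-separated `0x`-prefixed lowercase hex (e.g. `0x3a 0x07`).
line 3 (li): pack op=0x2:5|rd=0:2|imm=180:9 = 0x10b4; little→ b4 10

0xb4 0x10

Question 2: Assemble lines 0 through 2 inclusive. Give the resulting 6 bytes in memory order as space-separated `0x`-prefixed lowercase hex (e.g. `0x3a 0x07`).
L0: sum op=0x16:5|rd=0:2|rs=1:2|pad=0:7 ⇒ 0xb080 ⇒ little 80 b0
L1: sum op=0x16:5|rd=2:2|rs=1:2|pad=0:7 ⇒ 0xb480 ⇒ little 80 b4
L2: lw op=0x14:5|rd=0:2|rs=1:2|pad=0:7 ⇒ 0xa080 ⇒ little 80 a0

0x80 0xb0 0x80 0xb4 0x80 0xa0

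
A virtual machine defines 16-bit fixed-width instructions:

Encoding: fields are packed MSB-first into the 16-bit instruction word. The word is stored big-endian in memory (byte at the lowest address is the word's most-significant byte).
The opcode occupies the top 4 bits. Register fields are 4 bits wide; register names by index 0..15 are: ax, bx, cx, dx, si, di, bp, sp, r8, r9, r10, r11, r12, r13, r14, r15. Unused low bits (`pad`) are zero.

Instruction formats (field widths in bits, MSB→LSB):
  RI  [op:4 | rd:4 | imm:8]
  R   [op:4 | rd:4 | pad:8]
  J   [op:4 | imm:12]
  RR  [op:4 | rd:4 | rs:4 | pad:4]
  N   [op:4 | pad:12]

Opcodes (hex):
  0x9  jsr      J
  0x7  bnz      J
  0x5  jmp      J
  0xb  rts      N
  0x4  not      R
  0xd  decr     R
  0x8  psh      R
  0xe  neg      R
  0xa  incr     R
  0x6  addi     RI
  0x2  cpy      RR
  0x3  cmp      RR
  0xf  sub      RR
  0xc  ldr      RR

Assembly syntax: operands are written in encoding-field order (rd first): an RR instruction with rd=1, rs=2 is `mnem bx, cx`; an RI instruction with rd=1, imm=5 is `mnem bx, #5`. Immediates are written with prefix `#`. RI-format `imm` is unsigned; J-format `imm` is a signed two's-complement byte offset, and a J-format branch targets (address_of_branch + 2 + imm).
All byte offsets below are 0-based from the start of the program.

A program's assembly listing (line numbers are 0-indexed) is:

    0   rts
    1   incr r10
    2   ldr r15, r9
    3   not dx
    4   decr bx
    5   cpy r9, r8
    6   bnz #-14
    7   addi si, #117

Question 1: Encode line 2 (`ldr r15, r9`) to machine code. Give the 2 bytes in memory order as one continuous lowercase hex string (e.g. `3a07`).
L2: ldr op=0xc:4|rd=15:4|rs=9:4|pad=0:4 ⇒ 0xcf90 ⇒ big cf 90

cf90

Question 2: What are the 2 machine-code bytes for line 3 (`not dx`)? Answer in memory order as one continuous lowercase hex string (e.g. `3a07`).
line 3 (not): pack op=0x4:4|rd=3:4|pad=0:8 = 0x4300; big→ 43 00

4300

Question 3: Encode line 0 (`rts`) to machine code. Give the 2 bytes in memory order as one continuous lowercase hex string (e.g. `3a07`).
L0: rts op=0xb:4|pad=0:12 ⇒ 0xb000 ⇒ big b0 00

b000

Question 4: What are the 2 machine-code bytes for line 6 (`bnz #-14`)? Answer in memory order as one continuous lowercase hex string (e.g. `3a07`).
6. bnz fields op=0x7:4|imm=-14:12 → word 7ff2h → 7f f2

7ff2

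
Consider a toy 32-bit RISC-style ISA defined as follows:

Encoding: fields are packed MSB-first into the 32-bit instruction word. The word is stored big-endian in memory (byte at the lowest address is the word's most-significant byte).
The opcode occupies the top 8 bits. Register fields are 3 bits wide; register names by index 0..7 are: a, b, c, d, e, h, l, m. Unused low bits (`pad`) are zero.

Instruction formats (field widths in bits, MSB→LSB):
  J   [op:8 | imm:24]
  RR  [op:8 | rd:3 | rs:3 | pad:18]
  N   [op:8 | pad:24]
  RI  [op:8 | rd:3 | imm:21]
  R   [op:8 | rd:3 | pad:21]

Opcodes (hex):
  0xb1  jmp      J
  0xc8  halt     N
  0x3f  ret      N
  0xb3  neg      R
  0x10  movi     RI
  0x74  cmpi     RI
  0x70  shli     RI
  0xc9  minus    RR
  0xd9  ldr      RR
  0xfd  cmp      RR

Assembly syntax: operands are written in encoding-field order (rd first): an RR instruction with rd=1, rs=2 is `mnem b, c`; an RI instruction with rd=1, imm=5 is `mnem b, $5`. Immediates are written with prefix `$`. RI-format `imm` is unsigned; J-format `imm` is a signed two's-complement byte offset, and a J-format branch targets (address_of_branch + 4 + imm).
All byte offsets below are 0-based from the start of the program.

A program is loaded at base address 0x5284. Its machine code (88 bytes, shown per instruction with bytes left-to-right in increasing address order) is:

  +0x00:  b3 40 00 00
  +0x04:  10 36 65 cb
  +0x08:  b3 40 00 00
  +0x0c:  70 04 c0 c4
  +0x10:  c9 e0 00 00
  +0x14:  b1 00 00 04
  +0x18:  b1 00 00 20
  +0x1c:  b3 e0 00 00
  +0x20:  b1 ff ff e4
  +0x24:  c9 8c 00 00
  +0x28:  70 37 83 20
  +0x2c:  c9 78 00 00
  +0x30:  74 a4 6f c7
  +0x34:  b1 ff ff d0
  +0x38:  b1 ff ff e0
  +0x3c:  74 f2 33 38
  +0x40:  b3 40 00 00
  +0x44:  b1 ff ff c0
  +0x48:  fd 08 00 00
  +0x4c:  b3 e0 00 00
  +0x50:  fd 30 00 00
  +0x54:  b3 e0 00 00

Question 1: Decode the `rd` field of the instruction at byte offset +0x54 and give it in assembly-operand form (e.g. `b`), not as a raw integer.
m

[54] b3 e0 00 00 → 0xb3e00000
  op=0xb3e00000>>24=0xb3 ⇒ neg (R)
  rd@[23:21]=0x7 ⇒ m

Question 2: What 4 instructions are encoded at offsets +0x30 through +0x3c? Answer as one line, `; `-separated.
+0x30: 74 a4 6f c7 ⇒ word 0x74a46fc7 (big)
  op=0x74a46fc7>>24=0x74 ⇒ cmpi (RI)
  rd@[23:21]=0x5 ⇒ h
  imm@[20:0]=0x46fc7 ⇒ $290759
+0x34: b1 ff ff d0 ⇒ word 0xb1ffffd0 (big)
  op=0xb1ffffd0>>24=0xb1 ⇒ jmp (J)
  imm@[23:0]=0xffffd0 (s24→-48) ⇒ $-48
+0x38: b1 ff ff e0 ⇒ word 0xb1ffffe0 (big)
  op=0xb1ffffe0>>24=0xb1 ⇒ jmp (J)
  imm@[23:0]=0xffffe0 (s24→-32) ⇒ $-32
+0x3c: 74 f2 33 38 ⇒ word 0x74f23338 (big)
  op=0x74f23338>>24=0x74 ⇒ cmpi (RI)
  rd@[23:21]=0x7 ⇒ m
  imm@[20:0]=0x123338 ⇒ $1192760

cmpi h, $290759; jmp $-48; jmp $-32; cmpi m, $1192760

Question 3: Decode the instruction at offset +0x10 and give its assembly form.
minus m, a

+0x10: c9 e0 00 00 ⇒ word 0xc9e00000 (big)
  opcode bits[31:24]=0xc9: minus/RR
  rd@[23:21]=0x7 ⇒ m
  rs@[20:18]=0x0 ⇒ a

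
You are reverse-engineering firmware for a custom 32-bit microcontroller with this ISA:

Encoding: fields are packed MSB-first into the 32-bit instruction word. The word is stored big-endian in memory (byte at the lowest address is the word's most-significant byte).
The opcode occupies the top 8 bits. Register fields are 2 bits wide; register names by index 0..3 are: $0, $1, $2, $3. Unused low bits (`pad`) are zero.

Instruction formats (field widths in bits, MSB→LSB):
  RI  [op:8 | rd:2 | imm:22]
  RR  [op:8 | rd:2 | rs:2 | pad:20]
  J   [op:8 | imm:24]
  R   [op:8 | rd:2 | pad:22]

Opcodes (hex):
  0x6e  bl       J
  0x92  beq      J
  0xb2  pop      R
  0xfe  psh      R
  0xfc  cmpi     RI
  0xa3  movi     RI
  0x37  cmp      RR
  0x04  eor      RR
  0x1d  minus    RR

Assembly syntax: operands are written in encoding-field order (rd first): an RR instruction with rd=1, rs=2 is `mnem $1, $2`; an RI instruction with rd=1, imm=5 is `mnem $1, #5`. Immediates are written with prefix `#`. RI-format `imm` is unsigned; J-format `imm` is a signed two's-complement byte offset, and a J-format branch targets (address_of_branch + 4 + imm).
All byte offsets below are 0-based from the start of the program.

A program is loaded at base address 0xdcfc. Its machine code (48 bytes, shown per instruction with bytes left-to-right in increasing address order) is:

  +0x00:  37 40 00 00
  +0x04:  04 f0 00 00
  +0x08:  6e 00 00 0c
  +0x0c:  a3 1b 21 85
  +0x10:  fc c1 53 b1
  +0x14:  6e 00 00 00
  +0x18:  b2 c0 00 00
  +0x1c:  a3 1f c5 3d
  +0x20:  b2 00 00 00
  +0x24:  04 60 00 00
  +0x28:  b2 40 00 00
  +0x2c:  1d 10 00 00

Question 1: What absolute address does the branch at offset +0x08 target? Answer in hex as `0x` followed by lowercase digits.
0xdd14

+0x08: 6e 00 00 0c ⇒ word 0x6e00000c (big)
  top 8b → 0x6e → bl [J]
  imm@[23:0]=0xc ⇒ #12
  target = base 0xdcfc + off 0x08 + 4 + imm 12 = 0xdd14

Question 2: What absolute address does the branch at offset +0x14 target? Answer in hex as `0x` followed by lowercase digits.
@+14  big-endian(6e 00 00 00) = 0x6e000000
  opcode bits[31:24]=0x6e: bl/J
  [23:0] imm=0 = #0
  target = base 0xdcfc + off 0x14 + 4 + imm 0 = 0xdd14

0xdd14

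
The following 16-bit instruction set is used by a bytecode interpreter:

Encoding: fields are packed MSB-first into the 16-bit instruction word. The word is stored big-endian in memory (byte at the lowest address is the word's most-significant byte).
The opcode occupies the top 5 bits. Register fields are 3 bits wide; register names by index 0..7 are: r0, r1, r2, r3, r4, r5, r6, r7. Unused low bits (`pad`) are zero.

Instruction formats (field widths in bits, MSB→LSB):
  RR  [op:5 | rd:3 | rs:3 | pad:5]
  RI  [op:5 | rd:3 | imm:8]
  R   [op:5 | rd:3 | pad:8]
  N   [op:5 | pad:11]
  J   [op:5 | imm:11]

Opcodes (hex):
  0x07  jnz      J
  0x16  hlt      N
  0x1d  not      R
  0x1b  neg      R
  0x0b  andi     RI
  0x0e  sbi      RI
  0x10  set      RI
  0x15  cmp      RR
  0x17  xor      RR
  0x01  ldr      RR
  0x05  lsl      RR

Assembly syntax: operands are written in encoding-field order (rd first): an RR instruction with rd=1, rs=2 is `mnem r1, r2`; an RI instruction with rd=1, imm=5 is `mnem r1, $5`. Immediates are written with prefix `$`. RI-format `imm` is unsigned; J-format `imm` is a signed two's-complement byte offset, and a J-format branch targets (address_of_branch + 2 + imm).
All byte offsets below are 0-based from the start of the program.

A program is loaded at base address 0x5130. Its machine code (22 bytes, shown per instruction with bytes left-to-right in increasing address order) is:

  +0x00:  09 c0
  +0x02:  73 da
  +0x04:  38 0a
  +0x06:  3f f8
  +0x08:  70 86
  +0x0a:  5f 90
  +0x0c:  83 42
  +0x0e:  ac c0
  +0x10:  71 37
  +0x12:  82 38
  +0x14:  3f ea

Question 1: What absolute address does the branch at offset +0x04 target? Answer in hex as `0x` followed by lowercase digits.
@+04  big-endian(38 0a) = 0x380a
  top 5b → 0x7 → jnz [J]
  imm@[10:0]=0xa ⇒ $10
  target = base 0x5130 + off 0x04 + 2 + imm 10 = 0x5140

0x5140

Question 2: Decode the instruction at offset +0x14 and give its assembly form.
jnz $-22

@+14  big-endian(3f ea) = 0x3fea
  top 5b → 0x7 → jnz [J]
  imm@[10:0]=0x7ea (s11→-22) ⇒ $-22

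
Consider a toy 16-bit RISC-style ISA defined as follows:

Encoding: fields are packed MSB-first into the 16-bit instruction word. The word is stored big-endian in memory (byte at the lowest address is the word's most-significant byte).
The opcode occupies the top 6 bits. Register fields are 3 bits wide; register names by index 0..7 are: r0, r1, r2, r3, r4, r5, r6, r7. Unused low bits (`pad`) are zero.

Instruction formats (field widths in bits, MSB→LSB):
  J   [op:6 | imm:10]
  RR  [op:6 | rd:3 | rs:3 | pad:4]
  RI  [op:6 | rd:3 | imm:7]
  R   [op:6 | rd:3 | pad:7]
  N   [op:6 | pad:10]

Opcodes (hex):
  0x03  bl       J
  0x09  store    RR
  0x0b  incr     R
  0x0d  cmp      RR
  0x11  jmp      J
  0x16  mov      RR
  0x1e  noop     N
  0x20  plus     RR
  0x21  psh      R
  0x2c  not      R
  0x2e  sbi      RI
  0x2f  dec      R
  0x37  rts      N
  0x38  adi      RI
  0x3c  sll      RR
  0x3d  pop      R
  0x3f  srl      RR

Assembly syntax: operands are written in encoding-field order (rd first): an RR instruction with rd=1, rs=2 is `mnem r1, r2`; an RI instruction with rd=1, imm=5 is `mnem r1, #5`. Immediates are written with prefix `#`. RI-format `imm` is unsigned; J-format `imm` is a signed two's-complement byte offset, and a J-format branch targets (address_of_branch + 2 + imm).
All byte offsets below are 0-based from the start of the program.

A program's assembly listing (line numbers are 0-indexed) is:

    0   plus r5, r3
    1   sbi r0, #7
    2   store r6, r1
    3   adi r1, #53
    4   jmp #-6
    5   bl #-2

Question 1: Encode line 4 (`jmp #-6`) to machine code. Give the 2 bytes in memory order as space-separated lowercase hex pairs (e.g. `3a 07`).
47 fa

L4: jmp op=0x11:6|imm=-6:10 ⇒ 0x47fa ⇒ big 47 fa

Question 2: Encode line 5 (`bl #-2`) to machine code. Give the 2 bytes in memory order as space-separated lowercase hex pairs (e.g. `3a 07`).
0f fe

5. bl fields op=0x3:6|imm=-2:10 → word 0ffeh → 0f fe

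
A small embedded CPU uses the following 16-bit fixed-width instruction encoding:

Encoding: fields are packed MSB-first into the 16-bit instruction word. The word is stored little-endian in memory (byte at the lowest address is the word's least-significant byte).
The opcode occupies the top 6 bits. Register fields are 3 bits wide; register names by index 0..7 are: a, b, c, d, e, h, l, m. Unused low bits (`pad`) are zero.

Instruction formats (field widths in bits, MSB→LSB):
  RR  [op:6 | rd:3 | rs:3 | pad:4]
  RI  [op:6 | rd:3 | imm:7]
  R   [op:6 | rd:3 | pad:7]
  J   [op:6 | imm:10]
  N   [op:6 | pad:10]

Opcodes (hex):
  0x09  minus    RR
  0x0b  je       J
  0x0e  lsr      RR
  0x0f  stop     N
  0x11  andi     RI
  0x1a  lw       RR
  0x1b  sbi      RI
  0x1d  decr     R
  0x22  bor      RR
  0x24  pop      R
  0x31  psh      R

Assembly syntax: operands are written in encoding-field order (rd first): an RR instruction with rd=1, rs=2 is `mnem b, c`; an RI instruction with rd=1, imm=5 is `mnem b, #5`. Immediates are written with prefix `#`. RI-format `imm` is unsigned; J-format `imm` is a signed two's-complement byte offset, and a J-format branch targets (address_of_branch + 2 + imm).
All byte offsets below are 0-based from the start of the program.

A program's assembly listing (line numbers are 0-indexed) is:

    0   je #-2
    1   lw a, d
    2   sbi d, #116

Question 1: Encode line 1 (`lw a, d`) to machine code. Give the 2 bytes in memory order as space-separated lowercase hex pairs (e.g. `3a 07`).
1. lw fields op=0x1a:6|rd=0:3|rs=3:3|pad=0:4 → word 6830h → 30 68

30 68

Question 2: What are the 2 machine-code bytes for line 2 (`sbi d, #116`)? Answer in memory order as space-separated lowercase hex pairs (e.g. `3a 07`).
2. sbi fields op=0x1b:6|rd=3:3|imm=116:7 → word 6df4h → f4 6d

f4 6d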